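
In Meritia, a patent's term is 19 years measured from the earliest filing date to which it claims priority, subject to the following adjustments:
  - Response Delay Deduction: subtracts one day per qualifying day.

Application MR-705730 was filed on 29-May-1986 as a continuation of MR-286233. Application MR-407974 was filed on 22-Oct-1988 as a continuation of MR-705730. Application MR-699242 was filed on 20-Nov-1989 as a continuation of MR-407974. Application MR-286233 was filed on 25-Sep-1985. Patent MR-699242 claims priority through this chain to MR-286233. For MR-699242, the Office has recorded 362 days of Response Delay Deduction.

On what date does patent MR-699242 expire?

September 29, 2003

Earliest priority filing: 25 September 1985.
Base term: 25 September 1985 + 19 years → 25 September 2004.
Response Delay Deduction: −362 days → 29 September 2003.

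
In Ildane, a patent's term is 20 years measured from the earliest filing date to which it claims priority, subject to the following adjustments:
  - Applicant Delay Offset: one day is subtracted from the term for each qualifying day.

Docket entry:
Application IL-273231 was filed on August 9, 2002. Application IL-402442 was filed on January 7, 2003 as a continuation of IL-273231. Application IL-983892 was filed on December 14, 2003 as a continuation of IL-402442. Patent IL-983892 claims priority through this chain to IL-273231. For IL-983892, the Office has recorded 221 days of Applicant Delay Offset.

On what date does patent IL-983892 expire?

Earliest priority filing: 9 August 2002.
Base term: 9 August 2002 + 20 years → 9 August 2022.
Applicant Delay Offset: −221 days → 31 December 2021.

2021-12-31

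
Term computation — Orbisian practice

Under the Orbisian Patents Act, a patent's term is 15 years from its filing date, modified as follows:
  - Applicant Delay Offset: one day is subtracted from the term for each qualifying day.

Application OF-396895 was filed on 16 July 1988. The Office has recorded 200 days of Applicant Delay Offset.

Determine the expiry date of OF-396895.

December 28, 2002

Base term: filing date + 15 years → 16 July 2003.
Applicant Delay Offset: −200 days → 28 December 2002.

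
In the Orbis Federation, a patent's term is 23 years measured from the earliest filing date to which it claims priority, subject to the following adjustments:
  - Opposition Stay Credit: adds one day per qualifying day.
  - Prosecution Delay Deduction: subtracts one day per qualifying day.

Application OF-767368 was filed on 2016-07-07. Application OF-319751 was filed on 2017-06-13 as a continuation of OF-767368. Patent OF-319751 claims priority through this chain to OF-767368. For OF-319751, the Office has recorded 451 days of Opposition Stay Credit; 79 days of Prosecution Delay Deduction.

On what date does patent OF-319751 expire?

July 13, 2040

Earliest priority filing: 7 July 2016.
Base term: 7 July 2016 + 23 years → 7 July 2039.
Opposition Stay Credit: +451 days → 30 September 2040.
Prosecution Delay Deduction: −79 days → 13 July 2040.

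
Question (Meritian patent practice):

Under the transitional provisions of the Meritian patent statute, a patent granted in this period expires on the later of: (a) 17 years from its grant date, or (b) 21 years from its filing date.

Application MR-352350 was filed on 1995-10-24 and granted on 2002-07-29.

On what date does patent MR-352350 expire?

(a) grant + 17 years → 29 July 2019.
(b) filing + 21 years → 24 October 2016.
Later of the two: 29 July 2019.

2019-07-29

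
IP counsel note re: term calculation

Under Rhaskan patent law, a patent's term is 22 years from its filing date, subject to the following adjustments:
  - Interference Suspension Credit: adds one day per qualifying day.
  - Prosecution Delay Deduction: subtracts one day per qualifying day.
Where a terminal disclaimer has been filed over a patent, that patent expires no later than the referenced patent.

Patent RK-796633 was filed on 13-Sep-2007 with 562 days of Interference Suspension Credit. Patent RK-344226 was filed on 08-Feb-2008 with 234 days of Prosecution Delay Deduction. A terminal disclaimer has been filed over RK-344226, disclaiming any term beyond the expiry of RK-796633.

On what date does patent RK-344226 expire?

2029-06-19

Natural term of RK-344226:
  Base: filing + 22 years → 8 February 2030.
  Prosecution Delay Deduction: −234 days → 19 June 2029.
Expiry of referenced patent RK-796633:
  Base: filing + 22 years → 13 September 2029.
  Interference Suspension Credit: +562 days → 29 March 2031.
Terminal disclaimer: RK-344226 expires on the earlier of 19 June 2029 and 29 March 2031.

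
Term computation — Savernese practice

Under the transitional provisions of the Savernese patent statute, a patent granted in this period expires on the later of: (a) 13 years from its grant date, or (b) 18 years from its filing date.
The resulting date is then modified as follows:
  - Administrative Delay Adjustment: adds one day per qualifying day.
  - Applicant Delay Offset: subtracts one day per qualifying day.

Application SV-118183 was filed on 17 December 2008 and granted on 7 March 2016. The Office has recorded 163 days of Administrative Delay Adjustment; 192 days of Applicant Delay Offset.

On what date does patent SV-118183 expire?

February 6, 2029

(a) grant + 13 years → 7 March 2029.
(b) filing + 18 years → 17 December 2026.
Later of the two: 7 March 2029.
Administrative Delay Adjustment: +163 days → 17 August 2029.
Applicant Delay Offset: −192 days → 6 February 2029.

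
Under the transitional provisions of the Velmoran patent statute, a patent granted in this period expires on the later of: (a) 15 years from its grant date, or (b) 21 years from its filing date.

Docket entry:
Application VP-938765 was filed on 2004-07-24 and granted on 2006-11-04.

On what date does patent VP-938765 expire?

(a) grant + 15 years → 4 November 2021.
(b) filing + 21 years → 24 July 2025.
Later of the two: 24 July 2025.

July 24, 2025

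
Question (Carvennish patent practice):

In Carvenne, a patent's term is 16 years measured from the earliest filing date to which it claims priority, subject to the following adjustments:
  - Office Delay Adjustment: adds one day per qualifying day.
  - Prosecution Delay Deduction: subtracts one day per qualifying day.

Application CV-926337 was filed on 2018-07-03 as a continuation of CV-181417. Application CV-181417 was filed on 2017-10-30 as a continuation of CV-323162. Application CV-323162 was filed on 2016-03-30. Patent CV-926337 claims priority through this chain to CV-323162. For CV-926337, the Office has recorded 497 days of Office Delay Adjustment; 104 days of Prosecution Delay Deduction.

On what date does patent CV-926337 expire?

April 27, 2033

Earliest priority filing: 30 March 2016.
Base term: 30 March 2016 + 16 years → 30 March 2032.
Office Delay Adjustment: +497 days → 9 August 2033.
Prosecution Delay Deduction: −104 days → 27 April 2033.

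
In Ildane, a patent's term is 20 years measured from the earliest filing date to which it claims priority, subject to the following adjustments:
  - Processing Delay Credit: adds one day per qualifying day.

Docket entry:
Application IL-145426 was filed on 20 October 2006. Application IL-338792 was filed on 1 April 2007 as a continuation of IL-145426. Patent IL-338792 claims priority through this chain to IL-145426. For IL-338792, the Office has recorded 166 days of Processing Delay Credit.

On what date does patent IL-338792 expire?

April 4, 2027

Earliest priority filing: 20 October 2006.
Base term: 20 October 2006 + 20 years → 20 October 2026.
Processing Delay Credit: +166 days → 4 April 2027.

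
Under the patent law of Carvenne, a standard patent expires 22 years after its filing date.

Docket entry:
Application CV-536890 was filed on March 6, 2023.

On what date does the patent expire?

2045-03-06

Filing date + 22 years → 6 March 2045.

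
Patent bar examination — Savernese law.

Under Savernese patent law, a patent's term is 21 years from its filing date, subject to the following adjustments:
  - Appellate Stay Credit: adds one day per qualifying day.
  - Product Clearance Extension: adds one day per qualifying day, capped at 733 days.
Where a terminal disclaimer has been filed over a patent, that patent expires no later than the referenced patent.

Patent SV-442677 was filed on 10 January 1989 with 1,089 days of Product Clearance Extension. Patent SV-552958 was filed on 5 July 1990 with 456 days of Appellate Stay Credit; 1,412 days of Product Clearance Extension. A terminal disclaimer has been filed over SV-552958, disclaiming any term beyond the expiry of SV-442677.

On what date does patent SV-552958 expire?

January 13, 2012

Natural term of SV-552958:
  Base: filing + 21 years → 5 July 2011.
  Appellate Stay Credit: +456 days → 3 October 2012.
  Product Clearance Extension: 1412 days claimed exceeds the 733-day cap, so +733 days → 6 October 2014.
Expiry of referenced patent SV-442677:
  Base: filing + 21 years → 10 January 2010.
  Product Clearance Extension: 1089 days claimed exceeds the 733-day cap, so +733 days → 13 January 2012.
Terminal disclaimer: SV-552958 expires on the earlier of 6 October 2014 and 13 January 2012.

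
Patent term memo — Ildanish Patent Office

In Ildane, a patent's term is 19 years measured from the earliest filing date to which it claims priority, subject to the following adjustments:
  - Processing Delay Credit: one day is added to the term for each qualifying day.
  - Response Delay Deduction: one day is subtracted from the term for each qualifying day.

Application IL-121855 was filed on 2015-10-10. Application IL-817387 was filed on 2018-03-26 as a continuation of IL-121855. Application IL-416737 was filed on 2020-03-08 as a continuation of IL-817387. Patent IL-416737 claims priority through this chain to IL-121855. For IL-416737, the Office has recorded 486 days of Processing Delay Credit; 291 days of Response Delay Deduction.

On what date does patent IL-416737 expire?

2035-04-23

Earliest priority filing: 10 October 2015.
Base term: 10 October 2015 + 19 years → 10 October 2034.
Processing Delay Credit: +486 days → 8 February 2036.
Response Delay Deduction: −291 days → 23 April 2035.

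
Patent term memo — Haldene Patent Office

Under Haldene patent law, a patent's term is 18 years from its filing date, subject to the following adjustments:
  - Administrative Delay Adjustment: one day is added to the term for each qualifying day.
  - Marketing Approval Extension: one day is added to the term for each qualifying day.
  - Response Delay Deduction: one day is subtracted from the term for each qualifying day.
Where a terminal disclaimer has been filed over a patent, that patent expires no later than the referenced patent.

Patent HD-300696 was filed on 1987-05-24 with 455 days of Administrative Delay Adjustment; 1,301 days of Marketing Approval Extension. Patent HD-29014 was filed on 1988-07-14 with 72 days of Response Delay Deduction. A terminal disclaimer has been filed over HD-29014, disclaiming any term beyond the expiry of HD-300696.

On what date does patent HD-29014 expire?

Natural term of HD-29014:
  Base: filing + 18 years → 14 July 2006.
  Response Delay Deduction: −72 days → 3 May 2006.
Expiry of referenced patent HD-300696:
  Base: filing + 18 years → 24 May 2005.
  Administrative Delay Adjustment: +455 days → 22 August 2006.
  Marketing Approval Extension: +1301 days → 15 March 2010.
Terminal disclaimer: HD-29014 expires on the earlier of 3 May 2006 and 15 March 2010.

May 3, 2006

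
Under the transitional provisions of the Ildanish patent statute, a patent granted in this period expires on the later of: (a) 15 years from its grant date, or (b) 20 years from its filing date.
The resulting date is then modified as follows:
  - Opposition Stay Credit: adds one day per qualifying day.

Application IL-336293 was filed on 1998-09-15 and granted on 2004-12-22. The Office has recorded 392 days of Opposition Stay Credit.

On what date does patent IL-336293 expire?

(a) grant + 15 years → 22 December 2019.
(b) filing + 20 years → 15 September 2018.
Later of the two: 22 December 2019.
Opposition Stay Credit: +392 days → 17 January 2021.

January 17, 2021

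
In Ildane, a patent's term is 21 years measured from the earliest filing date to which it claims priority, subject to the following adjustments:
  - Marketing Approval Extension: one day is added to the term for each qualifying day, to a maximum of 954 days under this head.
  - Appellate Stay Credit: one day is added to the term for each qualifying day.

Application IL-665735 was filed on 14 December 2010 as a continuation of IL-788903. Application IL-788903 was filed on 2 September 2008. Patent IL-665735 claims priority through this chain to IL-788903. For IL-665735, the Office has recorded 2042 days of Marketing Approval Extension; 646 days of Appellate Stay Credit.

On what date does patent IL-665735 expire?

Earliest priority filing: 2 September 2008.
Base term: 2 September 2008 + 21 years → 2 September 2029.
Marketing Approval Extension: 2042 days claimed exceeds the 954-day cap, so +954 days → 13 April 2032.
Appellate Stay Credit: +646 days → 19 January 2034.

2034-01-19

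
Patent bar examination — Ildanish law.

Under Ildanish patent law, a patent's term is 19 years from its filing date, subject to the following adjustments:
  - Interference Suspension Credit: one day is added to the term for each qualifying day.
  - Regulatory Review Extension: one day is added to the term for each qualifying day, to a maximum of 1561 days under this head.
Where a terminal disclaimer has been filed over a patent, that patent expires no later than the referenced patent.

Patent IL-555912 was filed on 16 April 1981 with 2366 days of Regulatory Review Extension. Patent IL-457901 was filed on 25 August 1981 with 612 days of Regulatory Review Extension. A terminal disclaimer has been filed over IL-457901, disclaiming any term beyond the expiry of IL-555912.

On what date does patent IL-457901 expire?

Natural term of IL-457901:
  Base: filing + 19 years → 25 August 2000.
  Regulatory Review Extension: 612 days (within the 1561-day cap) → +612 days → 29 April 2002.
Expiry of referenced patent IL-555912:
  Base: filing + 19 years → 16 April 2000.
  Regulatory Review Extension: 2366 days claimed exceeds the 1561-day cap, so +1561 days → 25 July 2004.
Terminal disclaimer: IL-457901 expires on the earlier of 29 April 2002 and 25 July 2004.

April 29, 2002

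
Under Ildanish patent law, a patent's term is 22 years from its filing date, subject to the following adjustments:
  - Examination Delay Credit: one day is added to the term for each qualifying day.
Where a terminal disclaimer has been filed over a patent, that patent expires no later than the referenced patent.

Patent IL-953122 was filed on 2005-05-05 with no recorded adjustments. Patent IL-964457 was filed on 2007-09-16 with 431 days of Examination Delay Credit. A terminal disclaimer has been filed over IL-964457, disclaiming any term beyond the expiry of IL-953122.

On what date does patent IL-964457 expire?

Natural term of IL-964457:
  Base: filing + 22 years → 16 September 2029.
  Examination Delay Credit: +431 days → 21 November 2030.
Expiry of referenced patent IL-953122:
  Base: filing + 22 years → 5 May 2027.
Terminal disclaimer: IL-964457 expires on the earlier of 21 November 2030 and 5 May 2027.

May 5, 2027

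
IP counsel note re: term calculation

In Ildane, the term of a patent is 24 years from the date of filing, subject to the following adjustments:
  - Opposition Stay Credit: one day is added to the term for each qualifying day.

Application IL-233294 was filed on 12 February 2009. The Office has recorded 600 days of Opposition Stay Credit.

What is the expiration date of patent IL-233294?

2034-10-05

Base term: filing date + 24 years → 12 February 2033.
Opposition Stay Credit: +600 days → 5 October 2034.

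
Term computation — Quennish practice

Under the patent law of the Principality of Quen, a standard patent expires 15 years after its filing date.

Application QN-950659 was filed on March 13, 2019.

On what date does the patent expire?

March 13, 2034

Filing date + 15 years → 13 March 2034.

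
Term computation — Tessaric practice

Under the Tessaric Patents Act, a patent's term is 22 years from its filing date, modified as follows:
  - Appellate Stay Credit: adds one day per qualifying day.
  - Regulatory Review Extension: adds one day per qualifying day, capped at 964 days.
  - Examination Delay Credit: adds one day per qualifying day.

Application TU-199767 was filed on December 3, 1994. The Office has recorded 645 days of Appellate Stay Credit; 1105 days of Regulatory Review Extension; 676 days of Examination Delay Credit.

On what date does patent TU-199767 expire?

Base term: filing date + 22 years → 3 December 2016.
Appellate Stay Credit: +645 days → 9 September 2018.
Regulatory Review Extension: 1105 days claimed exceeds the 964-day cap, so +964 days → 30 April 2021.
Examination Delay Credit: +676 days → 7 March 2023.

March 7, 2023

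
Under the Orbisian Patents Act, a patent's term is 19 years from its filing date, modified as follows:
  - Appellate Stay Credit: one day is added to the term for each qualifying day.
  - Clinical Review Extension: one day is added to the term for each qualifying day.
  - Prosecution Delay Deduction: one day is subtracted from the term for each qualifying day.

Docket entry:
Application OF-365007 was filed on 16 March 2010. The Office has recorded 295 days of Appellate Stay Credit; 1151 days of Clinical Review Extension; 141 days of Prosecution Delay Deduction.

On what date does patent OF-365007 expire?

October 11, 2032

Base term: filing date + 19 years → 16 March 2029.
Appellate Stay Credit: +295 days → 5 January 2030.
Clinical Review Extension: +1151 days → 1 March 2033.
Prosecution Delay Deduction: −141 days → 11 October 2032.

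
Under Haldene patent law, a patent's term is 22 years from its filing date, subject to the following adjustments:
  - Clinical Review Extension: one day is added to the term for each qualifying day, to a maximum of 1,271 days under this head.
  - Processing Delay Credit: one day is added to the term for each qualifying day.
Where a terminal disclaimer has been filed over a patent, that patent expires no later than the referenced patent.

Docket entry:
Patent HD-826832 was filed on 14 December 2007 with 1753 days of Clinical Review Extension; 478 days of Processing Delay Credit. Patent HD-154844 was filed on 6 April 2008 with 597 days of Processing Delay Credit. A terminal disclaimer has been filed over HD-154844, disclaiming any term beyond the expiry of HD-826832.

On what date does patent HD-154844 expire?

November 24, 2031

Natural term of HD-154844:
  Base: filing + 22 years → 6 April 2030.
  Processing Delay Credit: +597 days → 24 November 2031.
Expiry of referenced patent HD-826832:
  Base: filing + 22 years → 14 December 2029.
  Clinical Review Extension: 1753 days claimed exceeds the 1271-day cap, so +1271 days → 7 June 2033.
  Processing Delay Credit: +478 days → 28 September 2034.
Terminal disclaimer: HD-154844 expires on the earlier of 24 November 2031 and 28 September 2034.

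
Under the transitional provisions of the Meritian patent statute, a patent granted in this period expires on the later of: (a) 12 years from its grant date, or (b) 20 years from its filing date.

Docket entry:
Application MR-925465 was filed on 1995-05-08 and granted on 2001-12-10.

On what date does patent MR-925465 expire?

May 8, 2015

(a) grant + 12 years → 10 December 2013.
(b) filing + 20 years → 8 May 2015.
Later of the two: 8 May 2015.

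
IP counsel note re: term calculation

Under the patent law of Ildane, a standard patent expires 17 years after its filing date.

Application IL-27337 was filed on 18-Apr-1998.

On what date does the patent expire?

Filing date + 17 years → 18 April 2015.

2015-04-18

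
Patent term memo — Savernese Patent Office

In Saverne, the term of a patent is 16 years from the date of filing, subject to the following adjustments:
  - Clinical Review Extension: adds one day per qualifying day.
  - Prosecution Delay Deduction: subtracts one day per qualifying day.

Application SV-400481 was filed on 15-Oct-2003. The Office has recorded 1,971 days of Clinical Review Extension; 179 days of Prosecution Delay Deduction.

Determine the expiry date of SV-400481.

September 10, 2024

Base term: filing date + 16 years → 15 October 2019.
Clinical Review Extension: +1971 days → 8 March 2025.
Prosecution Delay Deduction: −179 days → 10 September 2024.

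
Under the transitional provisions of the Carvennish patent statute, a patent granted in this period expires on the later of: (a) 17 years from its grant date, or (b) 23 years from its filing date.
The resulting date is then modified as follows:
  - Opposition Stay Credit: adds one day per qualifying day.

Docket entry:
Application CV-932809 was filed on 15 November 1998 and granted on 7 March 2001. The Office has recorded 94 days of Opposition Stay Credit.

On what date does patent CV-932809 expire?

February 17, 2022

(a) grant + 17 years → 7 March 2018.
(b) filing + 23 years → 15 November 2021.
Later of the two: 15 November 2021.
Opposition Stay Credit: +94 days → 17 February 2022.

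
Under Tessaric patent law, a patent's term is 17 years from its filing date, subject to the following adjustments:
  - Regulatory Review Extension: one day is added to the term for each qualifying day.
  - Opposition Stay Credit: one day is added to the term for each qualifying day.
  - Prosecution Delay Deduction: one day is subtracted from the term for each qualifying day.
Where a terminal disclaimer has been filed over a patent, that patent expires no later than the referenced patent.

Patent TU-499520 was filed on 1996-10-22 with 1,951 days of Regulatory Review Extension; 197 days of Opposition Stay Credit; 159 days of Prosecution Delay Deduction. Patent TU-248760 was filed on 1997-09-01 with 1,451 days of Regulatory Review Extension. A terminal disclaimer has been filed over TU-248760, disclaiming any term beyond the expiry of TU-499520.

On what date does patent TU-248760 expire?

Natural term of TU-248760:
  Base: filing + 17 years → 1 September 2014.
  Regulatory Review Extension: +1451 days → 22 August 2018.
Expiry of referenced patent TU-499520:
  Base: filing + 17 years → 22 October 2013.
  Regulatory Review Extension: +1951 days → 24 February 2019.
  Opposition Stay Credit: +197 days → 9 September 2019.
  Prosecution Delay Deduction: −159 days → 3 April 2019.
Terminal disclaimer: TU-248760 expires on the earlier of 22 August 2018 and 3 April 2019.

2018-08-22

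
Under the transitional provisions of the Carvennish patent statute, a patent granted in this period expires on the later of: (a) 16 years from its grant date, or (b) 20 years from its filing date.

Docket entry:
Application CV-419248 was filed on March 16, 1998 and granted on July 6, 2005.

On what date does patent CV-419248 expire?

(a) grant + 16 years → 6 July 2021.
(b) filing + 20 years → 16 March 2018.
Later of the two: 6 July 2021.

2021-07-06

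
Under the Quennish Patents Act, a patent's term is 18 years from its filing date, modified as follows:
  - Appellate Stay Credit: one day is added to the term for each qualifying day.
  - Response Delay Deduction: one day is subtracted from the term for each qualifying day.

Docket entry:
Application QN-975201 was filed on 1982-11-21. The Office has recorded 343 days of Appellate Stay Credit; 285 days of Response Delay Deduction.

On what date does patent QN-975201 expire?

2001-01-18

Base term: filing date + 18 years → 21 November 2000.
Appellate Stay Credit: +343 days → 30 October 2001.
Response Delay Deduction: −285 days → 18 January 2001.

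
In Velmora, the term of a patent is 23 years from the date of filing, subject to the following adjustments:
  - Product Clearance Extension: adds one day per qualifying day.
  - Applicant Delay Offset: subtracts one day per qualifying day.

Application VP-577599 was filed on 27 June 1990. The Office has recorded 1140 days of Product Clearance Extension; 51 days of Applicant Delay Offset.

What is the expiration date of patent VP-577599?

Base term: filing date + 23 years → 27 June 2013.
Product Clearance Extension: +1140 days → 10 August 2016.
Applicant Delay Offset: −51 days → 20 June 2016.

2016-06-20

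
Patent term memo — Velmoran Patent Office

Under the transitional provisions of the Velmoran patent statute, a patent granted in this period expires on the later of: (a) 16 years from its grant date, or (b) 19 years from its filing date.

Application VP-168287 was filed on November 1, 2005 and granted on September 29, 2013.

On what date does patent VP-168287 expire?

(a) grant + 16 years → 29 September 2029.
(b) filing + 19 years → 1 November 2024.
Later of the two: 29 September 2029.

September 29, 2029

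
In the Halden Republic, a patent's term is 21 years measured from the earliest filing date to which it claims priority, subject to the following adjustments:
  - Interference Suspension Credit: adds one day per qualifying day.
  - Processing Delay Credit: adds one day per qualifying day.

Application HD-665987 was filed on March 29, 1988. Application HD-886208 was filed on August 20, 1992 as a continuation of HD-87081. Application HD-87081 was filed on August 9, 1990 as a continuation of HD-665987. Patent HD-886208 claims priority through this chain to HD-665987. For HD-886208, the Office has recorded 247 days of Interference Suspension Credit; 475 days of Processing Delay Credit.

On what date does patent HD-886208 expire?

Earliest priority filing: 29 March 1988.
Base term: 29 March 1988 + 21 years → 29 March 2009.
Interference Suspension Credit: +247 days → 1 December 2009.
Processing Delay Credit: +475 days → 21 March 2011.

March 21, 2011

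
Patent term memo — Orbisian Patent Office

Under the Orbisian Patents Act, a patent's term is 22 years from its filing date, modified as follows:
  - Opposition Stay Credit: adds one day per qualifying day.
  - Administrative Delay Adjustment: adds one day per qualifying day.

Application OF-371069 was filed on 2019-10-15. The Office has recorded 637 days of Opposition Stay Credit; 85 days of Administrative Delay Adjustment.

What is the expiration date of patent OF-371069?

Base term: filing date + 22 years → 15 October 2041.
Opposition Stay Credit: +637 days → 14 July 2043.
Administrative Delay Adjustment: +85 days → 7 October 2043.

October 7, 2043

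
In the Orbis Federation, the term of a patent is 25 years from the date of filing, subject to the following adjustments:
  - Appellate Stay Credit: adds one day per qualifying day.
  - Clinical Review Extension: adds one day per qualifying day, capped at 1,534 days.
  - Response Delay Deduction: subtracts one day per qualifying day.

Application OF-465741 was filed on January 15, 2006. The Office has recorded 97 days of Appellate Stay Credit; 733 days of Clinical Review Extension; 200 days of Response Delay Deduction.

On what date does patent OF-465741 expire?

Base term: filing date + 25 years → 15 January 2031.
Appellate Stay Credit: +97 days → 22 April 2031.
Clinical Review Extension: 733 days (within the 1534-day cap) → +733 days → 24 April 2033.
Response Delay Deduction: −200 days → 6 October 2032.

October 6, 2032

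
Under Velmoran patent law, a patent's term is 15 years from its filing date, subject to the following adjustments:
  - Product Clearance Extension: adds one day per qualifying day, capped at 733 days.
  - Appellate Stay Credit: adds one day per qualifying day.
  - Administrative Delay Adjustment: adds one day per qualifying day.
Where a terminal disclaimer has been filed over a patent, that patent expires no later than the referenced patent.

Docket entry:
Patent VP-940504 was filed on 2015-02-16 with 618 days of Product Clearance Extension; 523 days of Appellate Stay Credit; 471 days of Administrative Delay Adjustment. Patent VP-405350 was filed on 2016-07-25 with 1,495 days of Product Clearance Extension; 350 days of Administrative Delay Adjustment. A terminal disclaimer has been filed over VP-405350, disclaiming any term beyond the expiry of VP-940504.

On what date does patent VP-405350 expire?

Natural term of VP-405350:
  Base: filing + 15 years → 25 July 2031.
  Product Clearance Extension: 1495 days claimed exceeds the 733-day cap, so +733 days → 27 July 2033.
  Administrative Delay Adjustment: +350 days → 12 July 2034.
Expiry of referenced patent VP-940504:
  Base: filing + 15 years → 16 February 2030.
  Product Clearance Extension: 618 days (within the 733-day cap) → +618 days → 27 October 2031.
  Appellate Stay Credit: +523 days → 2 April 2033.
  Administrative Delay Adjustment: +471 days → 17 July 2034.
Terminal disclaimer: VP-405350 expires on the earlier of 12 July 2034 and 17 July 2034.

2034-07-12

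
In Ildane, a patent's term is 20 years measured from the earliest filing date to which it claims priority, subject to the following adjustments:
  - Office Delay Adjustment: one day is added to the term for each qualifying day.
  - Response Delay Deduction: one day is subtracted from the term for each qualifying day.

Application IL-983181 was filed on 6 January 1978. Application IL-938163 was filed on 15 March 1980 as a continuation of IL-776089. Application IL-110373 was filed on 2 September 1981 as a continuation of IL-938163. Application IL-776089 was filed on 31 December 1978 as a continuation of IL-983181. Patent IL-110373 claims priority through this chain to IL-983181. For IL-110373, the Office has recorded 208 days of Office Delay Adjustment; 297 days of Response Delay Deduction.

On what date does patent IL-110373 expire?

Earliest priority filing: 6 January 1978.
Base term: 6 January 1978 + 20 years → 6 January 1998.
Office Delay Adjustment: +208 days → 2 August 1998.
Response Delay Deduction: −297 days → 9 October 1997.

October 9, 1997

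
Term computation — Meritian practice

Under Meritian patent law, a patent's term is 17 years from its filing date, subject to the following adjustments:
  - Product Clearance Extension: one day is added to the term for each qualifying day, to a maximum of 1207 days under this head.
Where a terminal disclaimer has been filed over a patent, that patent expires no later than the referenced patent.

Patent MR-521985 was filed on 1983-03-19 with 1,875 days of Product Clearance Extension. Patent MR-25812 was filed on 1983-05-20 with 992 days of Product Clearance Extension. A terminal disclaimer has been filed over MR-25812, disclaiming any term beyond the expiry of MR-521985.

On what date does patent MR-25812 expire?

February 6, 2003

Natural term of MR-25812:
  Base: filing + 17 years → 20 May 2000.
  Product Clearance Extension: 992 days (within the 1207-day cap) → +992 days → 6 February 2003.
Expiry of referenced patent MR-521985:
  Base: filing + 17 years → 19 March 2000.
  Product Clearance Extension: 1875 days claimed exceeds the 1207-day cap, so +1207 days → 9 July 2003.
Terminal disclaimer: MR-25812 expires on the earlier of 6 February 2003 and 9 July 2003.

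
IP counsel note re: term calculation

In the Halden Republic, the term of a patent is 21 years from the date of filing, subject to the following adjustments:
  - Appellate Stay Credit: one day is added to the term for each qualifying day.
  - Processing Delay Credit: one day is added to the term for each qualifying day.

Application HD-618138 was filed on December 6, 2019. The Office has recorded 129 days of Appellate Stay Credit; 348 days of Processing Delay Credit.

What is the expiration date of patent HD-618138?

Base term: filing date + 21 years → 6 December 2040.
Appellate Stay Credit: +129 days → 14 April 2041.
Processing Delay Credit: +348 days → 28 March 2042.

2042-03-28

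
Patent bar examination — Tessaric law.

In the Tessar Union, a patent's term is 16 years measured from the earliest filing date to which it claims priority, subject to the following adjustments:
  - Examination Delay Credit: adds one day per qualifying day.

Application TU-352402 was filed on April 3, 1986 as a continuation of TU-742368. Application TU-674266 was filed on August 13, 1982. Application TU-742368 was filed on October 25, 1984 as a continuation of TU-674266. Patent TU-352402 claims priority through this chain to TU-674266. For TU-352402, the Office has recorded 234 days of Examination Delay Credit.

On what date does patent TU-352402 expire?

Earliest priority filing: 13 August 1982.
Base term: 13 August 1982 + 16 years → 13 August 1998.
Examination Delay Credit: +234 days → 4 April 1999.

April 4, 1999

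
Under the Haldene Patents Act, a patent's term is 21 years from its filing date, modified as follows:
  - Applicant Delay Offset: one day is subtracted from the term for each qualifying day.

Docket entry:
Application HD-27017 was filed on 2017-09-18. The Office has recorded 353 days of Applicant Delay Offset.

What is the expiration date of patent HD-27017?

September 30, 2037

Base term: filing date + 21 years → 18 September 2038.
Applicant Delay Offset: −353 days → 30 September 2037.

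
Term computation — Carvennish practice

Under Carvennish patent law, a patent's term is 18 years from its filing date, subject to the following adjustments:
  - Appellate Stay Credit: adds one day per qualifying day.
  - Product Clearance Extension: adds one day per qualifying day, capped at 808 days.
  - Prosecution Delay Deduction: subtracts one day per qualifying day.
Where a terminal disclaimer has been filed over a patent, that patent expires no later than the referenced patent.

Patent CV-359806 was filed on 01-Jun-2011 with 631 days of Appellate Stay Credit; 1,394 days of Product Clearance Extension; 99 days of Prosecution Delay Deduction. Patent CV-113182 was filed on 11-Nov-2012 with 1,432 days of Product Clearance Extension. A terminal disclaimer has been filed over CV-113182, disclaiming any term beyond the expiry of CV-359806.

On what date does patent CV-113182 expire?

Natural term of CV-113182:
  Base: filing + 18 years → 11 November 2030.
  Product Clearance Extension: 1432 days claimed exceeds the 808-day cap, so +808 days → 27 January 2033.
Expiry of referenced patent CV-359806:
  Base: filing + 18 years → 1 June 2029.
  Appellate Stay Credit: +631 days → 22 February 2031.
  Product Clearance Extension: 1394 days claimed exceeds the 808-day cap, so +808 days → 10 May 2033.
  Prosecution Delay Deduction: −99 days → 31 January 2033.
Terminal disclaimer: CV-113182 expires on the earlier of 27 January 2033 and 31 January 2033.

2033-01-27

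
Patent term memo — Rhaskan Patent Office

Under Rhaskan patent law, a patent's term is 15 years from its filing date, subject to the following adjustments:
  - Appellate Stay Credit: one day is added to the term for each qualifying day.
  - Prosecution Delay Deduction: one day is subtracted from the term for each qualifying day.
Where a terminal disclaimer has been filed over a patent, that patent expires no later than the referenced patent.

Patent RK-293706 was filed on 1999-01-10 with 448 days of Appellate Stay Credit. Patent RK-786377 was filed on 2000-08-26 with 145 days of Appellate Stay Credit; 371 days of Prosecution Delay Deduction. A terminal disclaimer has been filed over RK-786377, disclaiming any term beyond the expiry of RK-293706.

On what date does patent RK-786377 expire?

Natural term of RK-786377:
  Base: filing + 15 years → 26 August 2015.
  Appellate Stay Credit: +145 days → 18 January 2016.
  Prosecution Delay Deduction: −371 days → 12 January 2015.
Expiry of referenced patent RK-293706:
  Base: filing + 15 years → 10 January 2014.
  Appellate Stay Credit: +448 days → 3 April 2015.
Terminal disclaimer: RK-786377 expires on the earlier of 12 January 2015 and 3 April 2015.

2015-01-12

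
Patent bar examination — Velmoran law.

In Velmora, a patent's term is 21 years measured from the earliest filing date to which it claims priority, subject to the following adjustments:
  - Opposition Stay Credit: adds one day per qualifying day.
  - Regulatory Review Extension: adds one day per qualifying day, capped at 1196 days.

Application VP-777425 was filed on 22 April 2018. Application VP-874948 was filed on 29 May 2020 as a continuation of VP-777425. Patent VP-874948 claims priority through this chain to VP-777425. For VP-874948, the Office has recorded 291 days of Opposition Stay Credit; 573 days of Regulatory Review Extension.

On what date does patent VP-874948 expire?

Earliest priority filing: 22 April 2018.
Base term: 22 April 2018 + 21 years → 22 April 2039.
Opposition Stay Credit: +291 days → 7 February 2040.
Regulatory Review Extension: 573 days (within the 1196-day cap) → +573 days → 2 September 2041.

September 2, 2041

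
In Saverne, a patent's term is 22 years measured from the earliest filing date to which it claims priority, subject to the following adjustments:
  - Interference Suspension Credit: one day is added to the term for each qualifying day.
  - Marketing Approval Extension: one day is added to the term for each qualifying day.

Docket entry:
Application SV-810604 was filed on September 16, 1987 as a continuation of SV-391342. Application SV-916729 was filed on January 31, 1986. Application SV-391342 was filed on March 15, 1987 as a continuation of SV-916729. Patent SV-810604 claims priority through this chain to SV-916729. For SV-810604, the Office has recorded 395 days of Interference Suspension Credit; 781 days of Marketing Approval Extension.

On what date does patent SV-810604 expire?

Earliest priority filing: 31 January 1986.
Base term: 31 January 1986 + 22 years → 31 January 2008.
Interference Suspension Credit: +395 days → 1 March 2009.
Marketing Approval Extension: +781 days → 21 April 2011.

2011-04-21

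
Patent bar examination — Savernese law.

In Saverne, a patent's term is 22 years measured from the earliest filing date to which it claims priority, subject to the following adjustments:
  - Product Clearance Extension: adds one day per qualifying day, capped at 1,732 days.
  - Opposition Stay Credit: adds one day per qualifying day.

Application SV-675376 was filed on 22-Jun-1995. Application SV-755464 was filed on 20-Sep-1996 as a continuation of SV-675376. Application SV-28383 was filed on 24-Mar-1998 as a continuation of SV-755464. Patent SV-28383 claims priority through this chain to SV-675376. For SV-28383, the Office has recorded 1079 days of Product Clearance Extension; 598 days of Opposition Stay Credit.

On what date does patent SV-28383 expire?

January 24, 2022

Earliest priority filing: 22 June 1995.
Base term: 22 June 1995 + 22 years → 22 June 2017.
Product Clearance Extension: 1079 days (within the 1732-day cap) → +1079 days → 5 June 2020.
Opposition Stay Credit: +598 days → 24 January 2022.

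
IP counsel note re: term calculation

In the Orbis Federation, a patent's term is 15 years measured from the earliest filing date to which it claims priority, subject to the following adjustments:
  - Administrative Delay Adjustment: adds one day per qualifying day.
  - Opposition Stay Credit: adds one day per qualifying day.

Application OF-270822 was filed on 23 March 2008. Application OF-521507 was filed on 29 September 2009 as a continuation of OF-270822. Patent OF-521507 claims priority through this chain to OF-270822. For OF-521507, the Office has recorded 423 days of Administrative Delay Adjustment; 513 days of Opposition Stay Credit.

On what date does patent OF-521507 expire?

Earliest priority filing: 23 March 2008.
Base term: 23 March 2008 + 15 years → 23 March 2023.
Administrative Delay Adjustment: +423 days → 19 May 2024.
Opposition Stay Credit: +513 days → 14 October 2025.

October 14, 2025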